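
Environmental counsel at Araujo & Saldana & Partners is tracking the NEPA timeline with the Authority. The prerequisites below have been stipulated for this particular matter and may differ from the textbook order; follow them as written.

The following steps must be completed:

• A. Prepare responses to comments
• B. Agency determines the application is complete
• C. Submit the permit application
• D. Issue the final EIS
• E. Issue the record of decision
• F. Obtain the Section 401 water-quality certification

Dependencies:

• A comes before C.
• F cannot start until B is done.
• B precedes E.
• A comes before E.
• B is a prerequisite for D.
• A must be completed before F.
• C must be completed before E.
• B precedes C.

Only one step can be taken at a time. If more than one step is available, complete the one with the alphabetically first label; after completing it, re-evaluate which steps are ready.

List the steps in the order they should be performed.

Nothing is required for A and B. A has the earlier label → A first.
That leaves B as the only ready step → B.
C, D and F are all available; C has the earlier label → C.
Ready: D, E and F. D has the earlier label → D.
E and F are both available; E has the earlier label → E.
Next only F has its prerequisites met → F.

A, B, C, D, E, F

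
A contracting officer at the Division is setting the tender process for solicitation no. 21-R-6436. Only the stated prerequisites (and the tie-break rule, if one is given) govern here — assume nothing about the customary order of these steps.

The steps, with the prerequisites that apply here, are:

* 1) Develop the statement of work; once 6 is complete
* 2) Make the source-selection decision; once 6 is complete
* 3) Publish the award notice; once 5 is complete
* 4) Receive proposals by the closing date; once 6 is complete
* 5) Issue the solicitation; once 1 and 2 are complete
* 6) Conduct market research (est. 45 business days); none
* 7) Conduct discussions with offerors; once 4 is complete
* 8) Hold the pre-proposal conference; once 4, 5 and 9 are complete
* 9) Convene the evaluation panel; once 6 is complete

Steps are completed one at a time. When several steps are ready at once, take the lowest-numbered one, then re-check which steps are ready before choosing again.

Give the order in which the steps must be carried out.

6 has no prerequisites → 6 first.
1, 2, 4 and 9 are all available; 1 has the earlier label → 1.
Ready: 2, 4 and 9. 2 has the earlier label → 2.
4, 5 and 9 are all available; 4 has the earlier label → 4.
7 now also ready, so the ready set is {5, 7, 9}; 5 has the earlier label → 5.
3 now also ready, so the ready set is {3, 7, 9}; 3 has the earlier label → 3.
7 and 9 are both available; 7 has the earlier label → 7.
9 is the only step now ready → 9.
8 needed 4, 5 and 9, now all done → 8.

6, 1, 2, 4, 5, 3, 7, 9, 8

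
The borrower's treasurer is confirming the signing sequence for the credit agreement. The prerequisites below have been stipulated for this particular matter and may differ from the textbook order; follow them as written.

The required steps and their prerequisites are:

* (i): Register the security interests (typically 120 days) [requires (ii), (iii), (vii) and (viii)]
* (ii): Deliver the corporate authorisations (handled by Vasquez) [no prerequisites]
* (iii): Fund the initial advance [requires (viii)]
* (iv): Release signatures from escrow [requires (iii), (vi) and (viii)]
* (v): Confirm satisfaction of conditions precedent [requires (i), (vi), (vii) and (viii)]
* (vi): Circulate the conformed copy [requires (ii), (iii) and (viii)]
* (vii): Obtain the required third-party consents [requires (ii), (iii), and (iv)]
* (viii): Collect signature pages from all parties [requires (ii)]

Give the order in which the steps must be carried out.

(ii), (viii), (iii), (vi), (iv), (vii), (i), (v)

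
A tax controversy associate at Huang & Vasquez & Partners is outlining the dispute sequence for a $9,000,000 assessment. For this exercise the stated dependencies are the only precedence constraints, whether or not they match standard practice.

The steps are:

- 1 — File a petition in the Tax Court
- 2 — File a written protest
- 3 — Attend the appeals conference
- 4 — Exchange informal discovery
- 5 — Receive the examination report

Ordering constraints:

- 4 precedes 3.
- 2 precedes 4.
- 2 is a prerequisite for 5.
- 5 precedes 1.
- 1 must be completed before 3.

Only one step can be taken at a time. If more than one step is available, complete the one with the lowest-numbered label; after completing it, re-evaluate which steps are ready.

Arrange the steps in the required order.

2 is the only step with nothing outstanding, so it goes first.
4 and 5 are both available; 4 has the earlier label → 4.
5 is the only step now ready → 5.
Next only 1 has its prerequisites met → 1.
Next only 3 has its prerequisites met → 3.

2 4 5 1 3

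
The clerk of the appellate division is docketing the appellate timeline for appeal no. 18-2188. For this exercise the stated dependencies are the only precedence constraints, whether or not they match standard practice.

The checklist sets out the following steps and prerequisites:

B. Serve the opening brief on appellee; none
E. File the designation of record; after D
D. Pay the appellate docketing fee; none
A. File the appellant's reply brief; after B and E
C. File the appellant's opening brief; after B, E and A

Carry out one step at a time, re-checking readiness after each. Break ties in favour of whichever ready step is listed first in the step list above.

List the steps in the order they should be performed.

Nothing is required for B and D. B is listed earlier → B first.
That leaves D as the only ready step → D.
E is the only step now ready → E.
Next only A has its prerequisites met → A.
That leaves C as the only ready step → C.

B, D, E, A, C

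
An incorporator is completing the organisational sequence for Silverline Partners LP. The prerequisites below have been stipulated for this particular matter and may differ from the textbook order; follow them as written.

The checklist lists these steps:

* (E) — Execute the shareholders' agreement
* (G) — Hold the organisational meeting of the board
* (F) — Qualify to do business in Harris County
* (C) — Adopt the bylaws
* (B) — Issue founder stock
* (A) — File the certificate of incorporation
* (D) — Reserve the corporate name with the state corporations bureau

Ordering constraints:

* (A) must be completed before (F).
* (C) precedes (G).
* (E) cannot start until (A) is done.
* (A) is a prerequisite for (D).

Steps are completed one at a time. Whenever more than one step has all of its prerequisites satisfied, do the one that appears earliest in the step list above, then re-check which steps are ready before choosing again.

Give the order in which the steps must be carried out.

(C) → (G) → (B) → (A) → (E) → (F) → (D)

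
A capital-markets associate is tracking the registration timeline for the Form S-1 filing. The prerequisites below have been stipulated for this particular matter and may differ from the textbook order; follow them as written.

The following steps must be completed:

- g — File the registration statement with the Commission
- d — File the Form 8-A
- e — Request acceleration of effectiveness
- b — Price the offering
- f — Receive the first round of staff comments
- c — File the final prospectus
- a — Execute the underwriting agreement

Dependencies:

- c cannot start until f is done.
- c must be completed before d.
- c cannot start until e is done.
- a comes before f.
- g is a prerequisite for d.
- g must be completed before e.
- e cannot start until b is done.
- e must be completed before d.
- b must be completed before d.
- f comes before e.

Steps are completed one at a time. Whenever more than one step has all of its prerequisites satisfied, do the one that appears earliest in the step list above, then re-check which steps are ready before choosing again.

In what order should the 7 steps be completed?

g b a f e c d

Nothing is required for g, b and a. g is listed earlier → g first.
b and a are both available; b is listed earlier → b.
That leaves a as the only ready step → a.
Next only f has its prerequisites met → f.
e is the only step now ready → e.
That leaves c as the only ready step → c.
That leaves d as the only ready step → d.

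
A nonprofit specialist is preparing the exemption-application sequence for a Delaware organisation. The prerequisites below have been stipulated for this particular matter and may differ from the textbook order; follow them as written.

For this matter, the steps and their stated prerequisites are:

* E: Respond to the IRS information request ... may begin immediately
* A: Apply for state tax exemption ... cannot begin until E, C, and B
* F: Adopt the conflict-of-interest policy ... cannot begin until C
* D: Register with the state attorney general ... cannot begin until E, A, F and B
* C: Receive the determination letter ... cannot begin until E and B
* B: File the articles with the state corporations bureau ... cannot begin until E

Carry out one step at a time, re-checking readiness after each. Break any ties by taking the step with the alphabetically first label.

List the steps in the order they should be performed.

E has no prerequisites → E first.
B needed E, now all done → B.
C needed B and E, now all done → C.
Ready: A and F. A has the earlier label → A.
F needed C, now all done → F.
Next only D has its prerequisites met → D.

E, B, C, A, F, D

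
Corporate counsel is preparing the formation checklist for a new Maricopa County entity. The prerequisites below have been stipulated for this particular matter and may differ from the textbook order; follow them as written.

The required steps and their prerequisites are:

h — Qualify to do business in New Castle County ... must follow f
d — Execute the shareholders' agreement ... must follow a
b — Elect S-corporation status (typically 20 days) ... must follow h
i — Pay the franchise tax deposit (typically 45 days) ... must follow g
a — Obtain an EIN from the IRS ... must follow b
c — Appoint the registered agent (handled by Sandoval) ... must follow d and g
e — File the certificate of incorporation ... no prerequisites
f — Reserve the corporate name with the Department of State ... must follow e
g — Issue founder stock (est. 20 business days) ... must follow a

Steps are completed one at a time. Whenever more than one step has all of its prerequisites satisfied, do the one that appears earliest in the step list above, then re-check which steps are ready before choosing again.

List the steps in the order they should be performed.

e f h b a d g i c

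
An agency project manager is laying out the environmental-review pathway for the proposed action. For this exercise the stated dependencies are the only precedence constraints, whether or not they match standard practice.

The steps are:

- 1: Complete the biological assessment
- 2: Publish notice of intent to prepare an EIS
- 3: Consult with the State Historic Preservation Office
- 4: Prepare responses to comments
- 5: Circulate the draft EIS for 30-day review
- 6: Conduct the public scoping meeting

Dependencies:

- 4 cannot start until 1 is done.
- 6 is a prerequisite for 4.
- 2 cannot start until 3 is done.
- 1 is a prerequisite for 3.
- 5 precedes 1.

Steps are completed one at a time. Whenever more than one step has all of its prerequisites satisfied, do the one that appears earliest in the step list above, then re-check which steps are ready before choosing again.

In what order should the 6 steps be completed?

Nothing is required for 5 and 6. 5 is listed earlier → 5 first.
1 now also ready, so the ready set is {1, 6}; 1 is listed earlier → 1.
Now 3 and 6 have their prerequisites met. 3 is listed earlier, so 3 next.
2 and 6 are both available; 2 is listed earlier → 2.
6 is the only step now ready → 6.
4 is the only step now ready → 4.

5 1 3 2 6 4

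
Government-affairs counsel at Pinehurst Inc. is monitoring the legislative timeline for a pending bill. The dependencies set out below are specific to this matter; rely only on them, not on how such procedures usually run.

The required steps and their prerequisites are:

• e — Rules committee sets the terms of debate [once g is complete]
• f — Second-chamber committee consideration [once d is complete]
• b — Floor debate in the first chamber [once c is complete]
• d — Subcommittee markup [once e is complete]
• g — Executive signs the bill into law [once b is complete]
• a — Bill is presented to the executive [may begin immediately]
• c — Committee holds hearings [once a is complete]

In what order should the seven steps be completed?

a is the only step with nothing outstanding, so it goes first.
c is the only step now ready → c.
b is the only step now ready → b.
g is the only step now ready → g.
e is the only step now ready → e.
d needed e, now all done → d.
f is the only step now ready → f.

a → c → b → g → e → d → f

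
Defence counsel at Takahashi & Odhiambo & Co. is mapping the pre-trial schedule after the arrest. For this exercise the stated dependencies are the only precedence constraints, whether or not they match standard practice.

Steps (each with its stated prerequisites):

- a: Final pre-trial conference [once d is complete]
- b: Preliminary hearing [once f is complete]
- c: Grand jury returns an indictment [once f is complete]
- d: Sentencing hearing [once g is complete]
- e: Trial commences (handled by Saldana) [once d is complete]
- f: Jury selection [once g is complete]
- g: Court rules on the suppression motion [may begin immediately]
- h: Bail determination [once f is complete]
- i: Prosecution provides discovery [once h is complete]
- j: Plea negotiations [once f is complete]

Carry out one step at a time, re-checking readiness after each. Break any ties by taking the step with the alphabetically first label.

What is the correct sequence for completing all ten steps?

g → d → a → e → f → b → c → h → i → j

g is the only step with nothing outstanding, so it goes first.
Now d and f have their prerequisites met. d has the earlier label, so d next.
a and e now also ready, so the ready set is {a, e, f}; a has the earlier label → a.
e and f are both available; e has the earlier label → e.
That leaves f as the only ready step → f.
b, c, h and j are all available; b has the earlier label → b.
c, h and j are all available; c has the earlier label → c.
Ready: h and j. h has the earlier label → h.
Now i and j have their prerequisites met. i has the earlier label, so i next.
That leaves j as the only ready step → j.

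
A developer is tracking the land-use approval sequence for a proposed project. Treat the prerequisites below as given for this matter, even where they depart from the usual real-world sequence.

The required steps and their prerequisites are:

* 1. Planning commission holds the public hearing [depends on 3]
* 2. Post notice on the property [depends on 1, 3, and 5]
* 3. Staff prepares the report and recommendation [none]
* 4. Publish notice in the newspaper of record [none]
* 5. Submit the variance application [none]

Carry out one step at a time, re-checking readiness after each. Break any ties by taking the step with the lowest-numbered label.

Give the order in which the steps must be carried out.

3 → 1 → 4 → 5 → 2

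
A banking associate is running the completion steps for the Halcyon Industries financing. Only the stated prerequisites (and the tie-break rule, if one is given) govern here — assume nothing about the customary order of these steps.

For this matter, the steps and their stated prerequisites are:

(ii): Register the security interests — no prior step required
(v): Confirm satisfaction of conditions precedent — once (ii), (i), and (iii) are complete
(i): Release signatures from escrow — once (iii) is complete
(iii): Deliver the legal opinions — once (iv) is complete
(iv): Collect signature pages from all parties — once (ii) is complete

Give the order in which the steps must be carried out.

(ii), (iv), (iii), (i), (v)

(ii) is the only step with nothing outstanding, so it goes first.
(iv) needed (ii), now all done → (iv).
(iii) needed (iv), now all done → (iii).
(i) is the only step now ready → (i).
(v) is the only step now ready → (v).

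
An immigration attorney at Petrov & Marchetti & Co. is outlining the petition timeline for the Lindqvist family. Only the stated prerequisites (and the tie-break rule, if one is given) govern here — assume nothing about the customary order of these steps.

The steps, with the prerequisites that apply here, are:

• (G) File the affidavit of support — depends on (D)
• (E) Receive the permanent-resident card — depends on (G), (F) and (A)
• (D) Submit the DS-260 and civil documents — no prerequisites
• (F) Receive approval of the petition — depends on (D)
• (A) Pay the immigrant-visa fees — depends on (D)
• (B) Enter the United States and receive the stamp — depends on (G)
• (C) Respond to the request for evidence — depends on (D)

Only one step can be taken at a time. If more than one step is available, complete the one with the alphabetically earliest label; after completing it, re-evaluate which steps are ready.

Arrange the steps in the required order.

Only (D) has no prerequisites, so it is first.
Now (A), (C), (F) and (G) have their prerequisites met. (A) has the earlier label, so (A) next.
Ready: (C), (F) and (G). (C) has the earlier label → (C).
Ready: (F) and (G). (F) has the earlier label → (F).
(G) needed (D), now all done → (G).
Now (B) and (E) have their prerequisites met. (B) has the earlier label, so (B) next.
That leaves (E) as the only ready step → (E).

(D), (A), (C), (F), (G), (B), (E)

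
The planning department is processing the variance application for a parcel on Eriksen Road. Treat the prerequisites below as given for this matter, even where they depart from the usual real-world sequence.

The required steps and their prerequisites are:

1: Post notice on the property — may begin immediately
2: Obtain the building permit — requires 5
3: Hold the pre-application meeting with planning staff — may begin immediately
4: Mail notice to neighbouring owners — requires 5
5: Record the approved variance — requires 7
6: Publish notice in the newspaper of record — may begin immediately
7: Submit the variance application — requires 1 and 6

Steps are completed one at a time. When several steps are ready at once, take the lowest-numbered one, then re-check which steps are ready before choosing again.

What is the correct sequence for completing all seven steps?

1, 3 and 6 have no prerequisites; 1 has the earlier label, so 1 is first.
Ready: 3 and 6. 3 has the earlier label → 3.
Next only 6 has its prerequisites met → 6.
7 needed 1 and 6, now all done → 7.
5 needed 7, now all done → 5.
2 and 4 are both available; 2 has the earlier label → 2.
That leaves 4 as the only ready step → 4.

1 → 3 → 6 → 7 → 5 → 2 → 4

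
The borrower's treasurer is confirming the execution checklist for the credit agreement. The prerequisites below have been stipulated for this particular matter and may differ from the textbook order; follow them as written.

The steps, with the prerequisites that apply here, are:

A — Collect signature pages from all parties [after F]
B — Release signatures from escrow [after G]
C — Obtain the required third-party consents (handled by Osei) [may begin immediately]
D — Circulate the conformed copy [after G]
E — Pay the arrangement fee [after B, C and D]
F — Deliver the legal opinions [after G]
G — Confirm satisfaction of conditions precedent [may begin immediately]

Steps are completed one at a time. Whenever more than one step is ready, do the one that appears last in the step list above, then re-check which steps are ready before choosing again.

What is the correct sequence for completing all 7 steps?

G, F, D, C, B, E, A

Nothing is required for G and C. G is listed later → G first.
F, D and B now also ready, so the ready set is {F, D, C, B}; F is listed later → F.
Ready: D, C, B and A. D is listed later → D.
C, B and A are all available; C is listed later → C.
Ready: B and A. B is listed later → B.
Now E and A have their prerequisites met. E is listed later, so E next.
That leaves A as the only ready step → A.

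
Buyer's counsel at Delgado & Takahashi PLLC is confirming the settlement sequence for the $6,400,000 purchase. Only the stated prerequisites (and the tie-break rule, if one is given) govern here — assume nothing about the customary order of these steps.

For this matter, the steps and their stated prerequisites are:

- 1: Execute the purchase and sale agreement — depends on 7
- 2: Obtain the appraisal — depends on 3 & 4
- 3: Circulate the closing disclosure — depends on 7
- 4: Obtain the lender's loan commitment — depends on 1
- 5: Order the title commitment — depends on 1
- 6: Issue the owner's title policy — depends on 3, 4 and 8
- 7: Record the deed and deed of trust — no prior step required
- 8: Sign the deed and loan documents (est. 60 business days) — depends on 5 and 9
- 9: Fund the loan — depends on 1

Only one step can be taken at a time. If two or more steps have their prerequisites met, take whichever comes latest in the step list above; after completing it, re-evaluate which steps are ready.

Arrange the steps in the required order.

7, 3, 1, 9, 5, 8, 4, 6, 2

7 is the only step with nothing outstanding, so it goes first.
3 and 1 are both available; 3 is listed later → 3.
1 needed 7, now all done → 1.
Now 9, 5 and 4 have their prerequisites met. 9 is listed later, so 9 next.
Now 5 and 4 have their prerequisites met. 5 is listed later, so 5 next.
8 and 4 are both available; 8 is listed later → 8.
Next only 4 has its prerequisites met → 4.
Ready: 6 and 2. 6 is listed later → 6.
2 needed 4 and 3, now all done → 2.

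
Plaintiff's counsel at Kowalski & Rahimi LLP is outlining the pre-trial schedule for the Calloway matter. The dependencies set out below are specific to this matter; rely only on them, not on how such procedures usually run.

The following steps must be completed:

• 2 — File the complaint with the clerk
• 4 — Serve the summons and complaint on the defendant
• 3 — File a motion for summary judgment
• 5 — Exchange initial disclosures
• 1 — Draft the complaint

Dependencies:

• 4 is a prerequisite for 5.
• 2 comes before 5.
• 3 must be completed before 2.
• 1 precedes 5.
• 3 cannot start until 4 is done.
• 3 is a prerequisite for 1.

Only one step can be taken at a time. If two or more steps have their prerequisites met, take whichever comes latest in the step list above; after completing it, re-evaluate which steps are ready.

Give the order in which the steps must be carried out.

4, 3, 1, 2, 5

4 is the only step with nothing outstanding, so it goes first.
Next only 3 has its prerequisites met → 3.
Ready: 1 and 2. 1 is listed later → 1.
2 is the only step now ready → 2.
That leaves 5 as the only ready step → 5.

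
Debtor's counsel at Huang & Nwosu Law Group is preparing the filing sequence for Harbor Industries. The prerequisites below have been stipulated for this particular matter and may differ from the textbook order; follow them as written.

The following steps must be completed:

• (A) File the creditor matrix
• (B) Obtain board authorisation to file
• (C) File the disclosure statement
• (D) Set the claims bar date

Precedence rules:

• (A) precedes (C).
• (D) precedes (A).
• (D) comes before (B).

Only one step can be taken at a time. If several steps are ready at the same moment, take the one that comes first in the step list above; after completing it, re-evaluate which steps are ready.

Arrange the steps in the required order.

Only (D) has no prerequisites, so it is first.
Ready: (A) and (B). (A) is listed earlier → (A).
(C) now also ready, so the ready set is {(B), (C)}; (B) is listed earlier → (B).
(C) needed (A), now all done → (C).

(D) (A) (B) (C)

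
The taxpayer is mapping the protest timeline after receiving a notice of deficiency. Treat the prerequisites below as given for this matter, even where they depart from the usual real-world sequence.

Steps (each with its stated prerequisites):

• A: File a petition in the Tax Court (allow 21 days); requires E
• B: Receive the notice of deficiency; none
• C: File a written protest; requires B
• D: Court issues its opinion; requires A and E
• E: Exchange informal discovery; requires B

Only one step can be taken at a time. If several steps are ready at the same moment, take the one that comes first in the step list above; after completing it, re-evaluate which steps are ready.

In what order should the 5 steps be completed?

Only B has no prerequisites, so it is first.
Ready: C and E. C is listed earlier → C.
E needed B, now all done → E.
That leaves A as the only ready step → A.
D needed A and E, now all done → D.

B, C, E, A, D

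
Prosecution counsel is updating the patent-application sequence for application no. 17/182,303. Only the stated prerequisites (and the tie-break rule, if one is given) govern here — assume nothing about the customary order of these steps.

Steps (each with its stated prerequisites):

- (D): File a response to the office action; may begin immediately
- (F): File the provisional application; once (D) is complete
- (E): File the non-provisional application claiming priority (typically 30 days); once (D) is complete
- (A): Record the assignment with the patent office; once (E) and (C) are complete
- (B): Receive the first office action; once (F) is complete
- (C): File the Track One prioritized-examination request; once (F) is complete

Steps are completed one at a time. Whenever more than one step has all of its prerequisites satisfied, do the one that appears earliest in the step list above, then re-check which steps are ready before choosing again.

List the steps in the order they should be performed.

(D) is the only step with nothing outstanding, so it goes first.
(F) and (E) are both available; (F) is listed earlier → (F).
(B) and (C) now also ready, so the ready set is {(E), (B), (C)}; (E) is listed earlier → (E).
Now (B) and (C) have their prerequisites met. (B) is listed earlier, so (B) next.
(C) needed (F), now all done → (C).
Next only (A) has its prerequisites met → (A).

(D), (F), (E), (B), (C), (A)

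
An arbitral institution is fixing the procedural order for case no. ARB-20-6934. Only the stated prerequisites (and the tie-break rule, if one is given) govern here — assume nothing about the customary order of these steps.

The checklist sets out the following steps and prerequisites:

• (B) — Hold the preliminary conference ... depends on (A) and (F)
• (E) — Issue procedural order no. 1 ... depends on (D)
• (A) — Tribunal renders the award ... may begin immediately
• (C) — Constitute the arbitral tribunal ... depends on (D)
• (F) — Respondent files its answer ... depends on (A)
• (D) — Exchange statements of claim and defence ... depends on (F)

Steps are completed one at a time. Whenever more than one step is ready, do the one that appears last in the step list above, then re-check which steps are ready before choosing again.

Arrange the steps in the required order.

(A) has no prerequisites → (A) first.
Next only (F) has its prerequisites met → (F).
Now (D) and (B) have their prerequisites met. (D) is listed later, so (D) next.
Ready: (C), (E) and (B). (C) is listed later → (C).
(E) and (B) are both available; (E) is listed later → (E).
(B) needed (F) and (A), now all done → (B).

(A), (F), (D), (C), (E), (B)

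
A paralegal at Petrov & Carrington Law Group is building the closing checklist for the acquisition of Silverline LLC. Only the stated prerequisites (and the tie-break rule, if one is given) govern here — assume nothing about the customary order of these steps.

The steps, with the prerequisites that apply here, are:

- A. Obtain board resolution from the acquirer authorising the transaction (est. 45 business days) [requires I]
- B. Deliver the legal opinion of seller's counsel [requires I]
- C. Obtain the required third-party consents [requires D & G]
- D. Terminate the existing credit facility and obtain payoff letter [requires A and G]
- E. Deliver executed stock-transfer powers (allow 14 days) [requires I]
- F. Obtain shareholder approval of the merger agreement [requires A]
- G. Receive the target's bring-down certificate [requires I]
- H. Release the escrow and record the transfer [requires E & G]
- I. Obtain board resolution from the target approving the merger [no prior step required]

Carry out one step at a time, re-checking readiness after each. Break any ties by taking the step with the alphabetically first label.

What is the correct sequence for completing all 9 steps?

I → A → B → E → F → G → D → C → H

I is the only step with nothing outstanding, so it goes first.
A, B, E and G are all available; A has the earlier label → A.
B, E, F and G are all available; B has the earlier label → B.
Now E, F and G have their prerequisites met. E has the earlier label, so E next.
Ready: F and G. F has the earlier label → F.
G is the only step now ready → G.
D and H are both available; D has the earlier label → D.
Ready: C and H. C has the earlier label → C.
H needed E and G, now all done → H.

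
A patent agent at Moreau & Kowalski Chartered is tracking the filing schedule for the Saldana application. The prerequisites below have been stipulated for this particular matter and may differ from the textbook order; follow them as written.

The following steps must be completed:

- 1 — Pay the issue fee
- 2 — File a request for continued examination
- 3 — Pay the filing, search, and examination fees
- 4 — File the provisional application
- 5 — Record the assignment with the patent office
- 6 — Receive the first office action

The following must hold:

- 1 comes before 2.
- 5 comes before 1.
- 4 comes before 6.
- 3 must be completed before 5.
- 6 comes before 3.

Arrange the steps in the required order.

4 6 3 5 1 2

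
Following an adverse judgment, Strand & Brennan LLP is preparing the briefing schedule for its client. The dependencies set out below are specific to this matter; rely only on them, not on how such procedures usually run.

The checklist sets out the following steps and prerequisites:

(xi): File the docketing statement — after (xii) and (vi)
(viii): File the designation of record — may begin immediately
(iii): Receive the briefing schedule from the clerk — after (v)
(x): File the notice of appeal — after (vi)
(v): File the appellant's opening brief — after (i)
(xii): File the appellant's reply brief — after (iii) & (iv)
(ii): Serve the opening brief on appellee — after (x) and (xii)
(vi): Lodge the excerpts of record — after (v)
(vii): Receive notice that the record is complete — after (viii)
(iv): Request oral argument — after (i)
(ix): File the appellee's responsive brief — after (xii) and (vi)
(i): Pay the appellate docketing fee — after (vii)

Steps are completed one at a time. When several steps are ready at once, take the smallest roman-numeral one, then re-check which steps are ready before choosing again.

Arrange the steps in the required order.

(viii) (vii) (i) (iv) (v) (iii) (vi) (x) (xii) (ii) (ix) (xi)

(viii) is the only step with nothing outstanding, so it goes first.
That leaves (vii) as the only ready step → (vii).
(i) needed (vii), now all done → (i).
(iv) and (v) are both available; (iv) has the earlier label → (iv).
(v) needed (i), now all done → (v).
(iii) and (vi) are both available; (iii) has the earlier label → (iii).
Now (vi) and (xii) have their prerequisites met. (vi) has the earlier label, so (vi) next.
Now (x) and (xii) have their prerequisites met. (x) has the earlier label, so (x) next.
(xii) is the only step now ready → (xii).
Ready: (ii), (ix) and (xi). (ii) has the earlier label → (ii).
(ix) and (xi) are both available; (ix) has the earlier label → (ix).
That leaves (xi) as the only ready step → (xi).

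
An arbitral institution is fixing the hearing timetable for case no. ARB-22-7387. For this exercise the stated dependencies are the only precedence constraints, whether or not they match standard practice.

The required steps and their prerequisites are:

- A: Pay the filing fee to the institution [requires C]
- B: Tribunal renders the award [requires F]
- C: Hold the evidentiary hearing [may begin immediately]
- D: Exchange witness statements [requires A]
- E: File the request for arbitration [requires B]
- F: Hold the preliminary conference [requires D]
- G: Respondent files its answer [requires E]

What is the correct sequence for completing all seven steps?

C has no prerequisites → C first.
A needed C, now all done → A.
D is the only step now ready → D.
F is the only step now ready → F.
B needed F, now all done → B.
That leaves E as the only ready step → E.
G is the only step now ready → G.

C A D F B E G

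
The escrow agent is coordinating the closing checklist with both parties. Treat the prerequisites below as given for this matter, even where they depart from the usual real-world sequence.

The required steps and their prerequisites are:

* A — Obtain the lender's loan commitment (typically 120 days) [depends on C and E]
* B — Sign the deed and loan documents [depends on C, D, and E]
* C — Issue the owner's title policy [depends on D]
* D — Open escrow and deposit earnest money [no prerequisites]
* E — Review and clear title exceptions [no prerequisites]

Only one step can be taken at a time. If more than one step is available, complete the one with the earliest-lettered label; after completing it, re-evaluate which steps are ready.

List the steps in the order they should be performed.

Nothing is required for D and E. D has the earlier label → D first.
C now also ready, so the ready set is {C, E}; C has the earlier label → C.
That leaves E as the only ready step → E.
A and B are both available; A has the earlier label → A.
Next only B has its prerequisites met → B.

D → C → E → A → B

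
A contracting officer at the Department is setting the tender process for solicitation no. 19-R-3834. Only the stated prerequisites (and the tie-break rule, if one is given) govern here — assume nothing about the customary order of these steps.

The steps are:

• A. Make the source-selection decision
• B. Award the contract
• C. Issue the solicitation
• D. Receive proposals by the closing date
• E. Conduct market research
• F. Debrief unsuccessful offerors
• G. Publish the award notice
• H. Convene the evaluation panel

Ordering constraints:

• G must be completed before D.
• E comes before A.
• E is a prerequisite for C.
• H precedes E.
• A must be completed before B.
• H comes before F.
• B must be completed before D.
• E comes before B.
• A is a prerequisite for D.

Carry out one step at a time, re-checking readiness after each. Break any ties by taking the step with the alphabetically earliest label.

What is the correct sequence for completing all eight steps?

G and H have no prerequisites; G has the earlier label, so G is first.
Next only H has its prerequisites met → H.
Now E and F have their prerequisites met. E has the earlier label, so E next.
A and C now also ready, so the ready set is {A, C, F}; A has the earlier label → A.
B now also ready, so the ready set is {B, C, F}; B has the earlier label → B.
C, D and F are all available; C has the earlier label → C.
Now D and F have their prerequisites met. D has the earlier label, so D next.
That leaves F as the only ready step → F.

G H E A B C D F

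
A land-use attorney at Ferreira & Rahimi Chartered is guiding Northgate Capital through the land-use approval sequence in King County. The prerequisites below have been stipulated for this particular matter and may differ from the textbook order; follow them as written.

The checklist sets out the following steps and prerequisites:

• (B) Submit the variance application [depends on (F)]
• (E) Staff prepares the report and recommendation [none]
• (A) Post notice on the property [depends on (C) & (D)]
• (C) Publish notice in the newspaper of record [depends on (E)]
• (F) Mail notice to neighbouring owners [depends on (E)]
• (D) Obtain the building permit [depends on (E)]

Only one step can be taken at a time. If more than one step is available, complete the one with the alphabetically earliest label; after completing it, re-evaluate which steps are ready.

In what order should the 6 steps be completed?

(E) (C) (D) (A) (F) (B)

(E) has no prerequisites → (E) first.
Ready: (C), (D) and (F). (C) has the earlier label → (C).
(D) and (F) are both available; (D) has the earlier label → (D).
(A) and (F) are both available; (A) has the earlier label → (A).
That leaves (F) as the only ready step → (F).
That leaves (B) as the only ready step → (B).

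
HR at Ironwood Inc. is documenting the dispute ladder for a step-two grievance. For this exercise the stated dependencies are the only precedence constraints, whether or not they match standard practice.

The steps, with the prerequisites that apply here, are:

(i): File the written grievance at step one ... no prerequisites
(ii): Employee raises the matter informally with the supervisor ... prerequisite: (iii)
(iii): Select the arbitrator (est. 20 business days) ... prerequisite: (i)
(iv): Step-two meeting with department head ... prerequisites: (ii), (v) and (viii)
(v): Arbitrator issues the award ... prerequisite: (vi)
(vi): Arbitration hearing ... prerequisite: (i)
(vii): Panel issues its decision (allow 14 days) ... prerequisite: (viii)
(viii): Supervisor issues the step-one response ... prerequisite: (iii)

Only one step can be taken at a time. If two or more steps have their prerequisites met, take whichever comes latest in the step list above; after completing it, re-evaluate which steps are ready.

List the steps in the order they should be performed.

(i), (vi), (v), (iii), (viii), (vii), (ii), (iv)

(i) is the only step with nothing outstanding, so it goes first.
(vi) and (iii) are both available; (vi) is listed later → (vi).
(v) now also ready, so the ready set is {(v), (iii)}; (v) is listed later → (v).
Next only (iii) has its prerequisites met → (iii).
Now (viii) and (ii) have their prerequisites met. (viii) is listed later, so (viii) next.
(vii) now also ready, so the ready set is {(vii), (ii)}; (vii) is listed later → (vii).
(ii) needed (iii), now all done → (ii).
That leaves (iv) as the only ready step → (iv).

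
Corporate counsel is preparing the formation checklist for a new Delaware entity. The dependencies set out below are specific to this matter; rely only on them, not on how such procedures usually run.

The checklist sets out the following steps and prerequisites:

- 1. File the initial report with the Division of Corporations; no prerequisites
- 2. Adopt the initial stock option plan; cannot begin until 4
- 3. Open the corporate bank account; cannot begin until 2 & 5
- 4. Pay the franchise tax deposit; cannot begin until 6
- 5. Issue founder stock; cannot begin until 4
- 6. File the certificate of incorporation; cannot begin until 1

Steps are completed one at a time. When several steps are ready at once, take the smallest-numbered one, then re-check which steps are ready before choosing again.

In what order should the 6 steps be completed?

1 → 6 → 4 → 2 → 5 → 3

1 has no prerequisites → 1 first.
Next only 6 has its prerequisites met → 6.
That leaves 4 as the only ready step → 4.
Ready: 2 and 5. 2 has the earlier label → 2.
That leaves 5 as the only ready step → 5.
3 needed 2 and 5, now all done → 3.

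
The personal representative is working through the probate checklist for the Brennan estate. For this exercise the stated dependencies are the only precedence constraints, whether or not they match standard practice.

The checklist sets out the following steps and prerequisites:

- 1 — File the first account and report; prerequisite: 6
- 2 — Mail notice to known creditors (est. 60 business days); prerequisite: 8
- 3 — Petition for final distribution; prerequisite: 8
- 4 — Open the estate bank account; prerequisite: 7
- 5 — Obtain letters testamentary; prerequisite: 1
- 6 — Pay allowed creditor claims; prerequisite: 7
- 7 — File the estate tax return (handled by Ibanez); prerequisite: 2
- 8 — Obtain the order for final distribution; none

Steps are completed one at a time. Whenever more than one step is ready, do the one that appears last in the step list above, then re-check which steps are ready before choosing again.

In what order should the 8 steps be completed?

8, 3, 2, 7, 6, 4, 1, 5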